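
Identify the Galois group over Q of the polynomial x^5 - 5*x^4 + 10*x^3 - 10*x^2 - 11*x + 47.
The polynomial f is an irreducible quintic over Q, so G = Gal(f/Q) is a transitive subgroup of S_5: one of C_5 (5T1, order 5), D_5 (5T2, order 10), F_20 (5T3, order 20), A_5 (5T4, order 60) or S_5 (5T5, order 120). The discriminant of f is 3008364544, which is not a perfect square, so G is not contained in A_5. The transitive groups of degree 5 not contained in A_5 are: F_20 (5T3, order 20), S_5 (5T5, order 120). By Dedekind's theorem, for a prime p not dividing disc(f) the degrees of the irreducible factors of f mod p form the cycle type of an element of G. Factoring f modulo the 3 such primes p <= 7 (skipping 2, which divides the discriminant), each new pattern first appears at: mod 3: f = (x^5 + x^4 + x^3 + 2x^2 + x + 2), pattern 5; mod 7: f = (x^2 + 4)(x^3 + 2x^2 + 6x + 3), pattern 3+2. No other pattern occurs in this range, so the set of observed cycle types is {5, 3+2}. Among the candidates above, the only group containing elements of all these cycle types is S_5 (5T5) — F_20 (5T3) lacks at least one of them. Hence G = S_5 (5T5), of order 120.

5T5: S_5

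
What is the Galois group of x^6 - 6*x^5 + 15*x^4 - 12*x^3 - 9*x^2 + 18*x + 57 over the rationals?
C_6, the cyclic group of order 6

The polynomial f is an irreducible sextic over Q, so G = Gal(f/Q) is one of the 16 transitive subgroups 6T1, ..., 6T16 of S_6. The discriminant of f is -21134460321792, which is not a perfect square, so G is not contained in A_6. The transitive groups of degree 6 not contained in A_6 are: C_6 (6T1, order 6), S_3 (6T2, order 6), D_6 (6T3, order 12), C_3 x S_3 (6T5, order 18), A_4 x C_2 (6T6, order 24), S_4 (6T8, order 24), S_3 x S_3 (6T9, order 36), S_4 x C_2 (6T11, order 48), (S_3 x S_3) : C_2 (6T13, order 72), PGL(2,5) (6T14, order 120), S_6 (6T16, order 720). By Dedekind's theorem, for a prime p not dividing disc(f) the degrees of the irreducible factors of f mod p form the cycle type of an element of G. Factoring f modulo the 37 such primes p <= 167 (skipping 2, 3, which divide the discriminant), each new pattern first appears at: mod 5: f = (x^6 + 4x^5 + 3x^3 + x^2 + 3x + 2), pattern 6; mod 7: f = (x^3 + 4x^2 + 3x + 2)(x^3 + 4x^2 + 3x + 4), pattern 3+3; mod 17: f = (x^2 + x + 2)(x^2 + 4x + 16)(x^2 + 6x + 14), pattern 2+2+2; mod 19: f = (x)(x + 3)(x + 5)(x + 6)(x + 8)(x + 10), pattern 1+1+1+1+1+1. No other pattern occurs in this range, so the set of observed cycle types is {6, 3+3, 2+2+2, 1+1+1+1+1+1}. The candidates containing elements of all these cycle types are C_6 (6T1) of order 6, D_6 (6T3) of order 12, C_3 x S_3 (6T5) of order 18, A_4 x C_2 (6T6) of order 24, S_3 x S_3 (6T9) of order 36, S_4 x C_2 (6T11) of order 48, (S_3 x S_3) : C_2 (6T13) of order 72, PGL(2,5) (6T14) of order 120, S_6 (6T16) of order 720; the others are excluded. The observed types are precisely the cycle types that occur in C_6 (6T1). Each of the other remaining candidates has further cycle types, and by the Chebotarev density theorem the matching factorization patterns would occur for a proportion of primes equal to their share of the group: D_6 (6T3) additionally contains elements of type 2+2+1+1 (3 of its 12 elements, about 25% of primes); C_3 x S_3 (6T5) additionally contains elements of type 3+1+1+1 (4 of its 18 elements, about 22% of primes); A_4 x C_2 (6T6) additionally contains elements of type 2+2+1+1, 2+1+1+1+1 (6 of its 24 elements, about 25% of primes); S_3 x S_3 (6T9) additionally contains elements of type 3+1+1+1, 2+2+1+1 (13 of its 36 elements, about 36% of primes); S_4 x C_2 (6T11) additionally contains elements of type 4+2, 4+1+1, 2+2+1+1, 2+1+1+1+1 (24 of its 48 elements, about 50% of primes); (S_3 x S_3) : C_2 (6T13) additionally contains elements of type 4+2, 3+2+1, 3+1+1+1, 2+2+1+1, 2+1+1+1+1 (49 of its 72 elements, about 68% of primes); PGL(2,5) (6T14) additionally contains elements of type 5+1, 4+1+1, 2+2+1+1 (69 of its 120 elements, about 58% of primes); S_6 (6T16) additionally contains elements of type 5+1, 4+2, 4+1+1, 3+2+1, 3+1+1+1, 2+2+1+1, 2+1+1+1+1 (544 of its 720 elements, about 76% of primes). None of the 37 primes tested shows any such pattern (for each of these groups the chance of that is below 10^-4), which rules them out. Hence G = C_6 (6T1), of order 6.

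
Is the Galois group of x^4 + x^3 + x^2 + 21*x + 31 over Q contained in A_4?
No

The polynomial is irreducible of degree 4 over Q. Its discriminant is 465125, which is not a perfect square. A Galois group lies in the alternating group exactly when the discriminant is a square in Q, so the Galois group (C_4) is not contained in A_4.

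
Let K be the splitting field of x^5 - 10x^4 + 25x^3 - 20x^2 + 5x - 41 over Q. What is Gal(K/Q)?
F_20 (order 20)

The polynomial f is an irreducible quintic over Q, so G = Gal(f/Q) is a transitive subgroup of S_5: one of C_5 (5T1, order 5), D_5 (5T2, order 10), F_20 (5T3, order 20), A_5 (5T4, order 60) or S_5 (5T5, order 120). The discriminant of f is 110595628125, which is not a perfect square, so G is not contained in A_5. The transitive groups of degree 5 not contained in A_5 are: F_20 (5T3, order 20), S_5 (5T5, order 120). By Dedekind's theorem, for a prime p not dividing disc(f) the degrees of the irreducible factors of f mod p form the cycle type of an element of G. Factoring f modulo the 18 such primes p <= 71 (skipping 3, 5, which divide the discriminant), each new pattern first appears at: mod 2: f = (x + 1)(x^4 + x^3 + 1), pattern 4+1; mod 11: f = (x^5 + x^4 + 3x^3 + 2x^2 + 5x + 3), pattern 5; mod 19: f = (x + 9)(x^2 + 3x + 4)(x^2 + 16x + 11), pattern 2+2+1; mod 41: f = (x)(x + 11)(x + 12)(x + 19)(x + 30), pattern 1+1+1+1+1. No other pattern occurs in this range, so the set of observed cycle types is {4+1, 5, 2+2+1, 1+1+1+1+1}. The candidates containing elements of all these cycle types are F_20 (5T3) of order 20, S_5 (5T5) of order 120; the others are excluded. The observed types are precisely the cycle types that occur in F_20 (5T3). Each of the other remaining candidates has further cycle types, and by the Chebotarev density theorem the matching factorization patterns would occur for a proportion of primes equal to their share of the group: S_5 (5T5) additionally contains elements of type 3+2, 3+1+1, 2+1+1+1 (50 of its 120 elements, about 42% of primes). None of the 18 primes tested shows any such pattern (for each of these groups the chance of that is below 10^-4), which rules them out. Hence G = F_20 (5T3), of order 20.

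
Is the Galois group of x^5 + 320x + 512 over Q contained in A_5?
The polynomial is irreducible of degree 5 over Q. Its discriminant is 1073741824000000 = 32768000^2, a perfect square. A Galois group lies in the alternating group exactly when the discriminant is a square in Q, so the Galois group (A_5) is contained in A_5.

Yes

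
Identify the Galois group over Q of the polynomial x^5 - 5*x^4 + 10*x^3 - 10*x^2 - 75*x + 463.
D_5 (order 10)

The polynomial f is an irreducible quintic over Q, so G = Gal(f/Q) is a transitive subgroup of S_5: one of C_5 (5T1, order 5), D_5 (5T2, order 10), F_20 (5T3, order 20), A_5 (5T4, order 60) or S_5 (5T5, order 120). The discriminant of f is 67108864000000 = 8192000^2, a perfect square, so G is contained in A_5. The transitive groups of degree 5 contained in A_5 are: C_5 (5T1, order 5), D_5 (5T2, order 10), A_5 (5T4, order 60). By Dedekind's theorem, for a prime p not dividing disc(f) the degrees of the irreducible factors of f mod p form the cycle type of an element of G. Factoring f modulo the 23 such primes p <= 97 (skipping 2, 5, which divide the discriminant), each new pattern first appears at: mod 3: f = (x + 2)(x^2 + 1)(x^2 + 2x + 2), pattern 2+2+1; mod 7: f = (x^5 + 2x^4 + 3x^3 + 4x^2 + 2x + 1), pattern 5. No other pattern occurs in this range, so the set of observed cycle types is {2+2+1, 5}. The candidates containing elements of all these cycle types are D_5 (5T2) of order 10, A_5 (5T4) of order 60; the others are excluded. The observed types are precisely the cycle types that occur in D_5 (5T2) (apart from the identity). Each of the other remaining candidates has further cycle types, and by the Chebotarev density theorem the matching factorization patterns would occur for a proportion of primes equal to their share of the group: A_5 (5T4) additionally contains elements of type 3+1+1 (20 of its 60 elements, about 33% of primes). None of the 23 primes tested shows any such pattern (for each of these groups the chance of that is below 10^-4), which rules them out. Hence G = D_5 (5T2), of order 10.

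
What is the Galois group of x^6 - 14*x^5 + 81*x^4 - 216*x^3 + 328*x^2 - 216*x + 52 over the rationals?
S_4

The polynomial f is an irreducible sextic over Q, so G = Gal(f/Q) is one of the 16 transitive subgroups 6T1, ..., 6T16 of S_6. The discriminant of f is -1080641454080000, which is not a perfect square, so G is not contained in A_6. The transitive groups of degree 6 not contained in A_6 are: C_6 (6T1, order 6), S_3 (6T2, order 6), D_6 (6T3, order 12), C_3 x S_3 (6T5, order 18), A_4 x C_2 (6T6, order 24), S_4 (6T8, order 24), S_3 x S_3 (6T9, order 36), S_4 x C_2 (6T11, order 48), (S_3 x S_3) : C_2 (6T13, order 72), PGL(2,5) (6T14, order 120), S_6 (6T16, order 720). By Dedekind's theorem, for a prime p not dividing disc(f) the degrees of the irreducible factors of f mod p form the cycle type of an element of G. Factoring f modulo the 22 such primes p <= 89 (skipping 2, 5, which divide the discriminant), each new pattern first appears at: mod 3: f = (x^3 + 2x + 2)(x^3 + x^2 + x + 2), pattern 3+3; mod 7: f = (x^2 + 1)(x^2 + 2x + 5)(x^2 + 5x + 2), pattern 2+2+2; mod 13: f = (x)(x + 3)(x^4 + 9x^3 + 2x^2 + 12x + 6), pattern 4+1+1; mod 43: f = (x + 2)(x + 7)(x^2 + 4x + 20)(x^2 + 16x + 18), pattern 2+2+1+1. No other pattern occurs in this range, so the set of observed cycle types is {3+3, 2+2+2, 4+1+1, 2+2+1+1}. The candidates containing elements of all these cycle types are S_4 (6T8) of order 24, S_4 x C_2 (6T11) of order 48, PGL(2,5) (6T14) of order 120, S_6 (6T16) of order 720; the others are excluded. The observed types are precisely the cycle types that occur in S_4 (6T8) (apart from the identity). Each of the other remaining candidates has further cycle types, and by the Chebotarev density theorem the matching factorization patterns would occur for a proportion of primes equal to their share of the group: S_4 x C_2 (6T11) additionally contains elements of type 6, 4+2, 2+1+1+1+1 (17 of its 48 elements, about 35% of primes); PGL(2,5) (6T14) additionally contains elements of type 6, 5+1 (44 of its 120 elements, about 37% of primes); S_6 (6T16) additionally contains elements of type 6, 5+1, 4+2, 3+2+1, 3+1+1+1, 2+1+1+1+1 (529 of its 720 elements, about 73% of primes). None of the 22 primes tested shows any such pattern (for each of these groups the chance of that is below 10^-4), which rules them out. Hence G = S_4 (6T8), of order 24.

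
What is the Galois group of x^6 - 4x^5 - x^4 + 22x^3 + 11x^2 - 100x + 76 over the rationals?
(C_3 x C_3) : C_4, the transitive group 6T10 of order 36

The polynomial f is an irreducible sextic over Q, so G = Gal(f/Q) is one of the 16 transitive subgroups 6T1, ..., 6T16 of S_6. The discriminant of f is 90962560000 = 301600^2, a perfect square, so G is contained in A_6. The transitive groups of degree 6 contained in A_6 are: A_4 (6T4, order 12), S_4 (6T7, order 24), (C_3 x C_3) : C_4 (6T10, order 36), PSL(2,5) (6T12, order 60), A_6 (6T15, order 360). By Dedekind's theorem, for a prime p not dividing disc(f) the degrees of the irreducible factors of f mod p form the cycle type of an element of G. Factoring f modulo the 19 such primes p <= 83 (skipping 2, 5, 13, 29, which divide the discriminant), each new pattern first appears at: mod 3: f = (x^2 + 1)(x^4 + 2x^3 + x^2 + 2x + 1), pattern 4+2; mod 11: f = (x^3 + x^2 + 5x + 9)(x^3 + 6x^2 + 10x + 6), pattern 3+3; mod 19: f = (x)(x + 3)(x^2 + 15x + 13)(x^2 + 16x + 14), pattern 2+2+1+1; mod 61: f = (x + 29)(x + 36)(x + 46)(x^3 + 7x^2 + 7x + 26), pattern 3+1+1+1. No other pattern occurs in this range, so the set of observed cycle types is {4+2, 3+3, 2+2+1+1, 3+1+1+1}. The candidates containing elements of all these cycle types are (C_3 x C_3) : C_4 (6T10) of order 36, A_6 (6T15) of order 360; the others are excluded. The observed types are precisely the cycle types that occur in (C_3 x C_3) : C_4 (6T10) (apart from the identity). Each of the other remaining candidates has further cycle types, and by the Chebotarev density theorem the matching factorization patterns would occur for a proportion of primes equal to their share of the group: A_6 (6T15) additionally contains elements of type 5+1 (144 of its 360 elements, about 40% of primes). None of the 19 primes tested shows any such pattern (for each of these groups the chance of that is below 10^-4), which rules them out. Hence G = (C_3 x C_3) : C_4 (6T10), of order 36.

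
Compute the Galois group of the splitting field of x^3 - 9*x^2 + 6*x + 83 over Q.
S_3 (also written S3)

The polynomial is an irreducible cubic over Q and its discriminant is -22599, which is not a perfect square. For an irreducible cubic, a non-square discriminant gives Galois group S_3.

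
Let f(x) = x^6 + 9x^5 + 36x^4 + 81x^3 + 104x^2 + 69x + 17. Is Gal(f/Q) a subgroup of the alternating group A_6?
No

The polynomial is irreducible of degree 6 over Q. Its discriminant is 810448, which is not a perfect square. A Galois group lies in the alternating group exactly when the discriminant is a square in Q, so the Galois group (S_4) is not contained in A_6.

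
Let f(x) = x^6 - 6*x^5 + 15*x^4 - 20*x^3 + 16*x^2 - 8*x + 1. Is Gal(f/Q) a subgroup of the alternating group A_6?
Yes

The polynomial is irreducible of degree 6 over Q. Its discriminant is 61504 = 248^2, a perfect square. A Galois group lies in the alternating group exactly when the discriminant is a square in Q, so the Galois group (S_4) is contained in A_6.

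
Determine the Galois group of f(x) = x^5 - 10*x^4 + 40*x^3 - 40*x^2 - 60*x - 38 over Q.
The polynomial f is an irreducible quintic over Q, so G = Gal(f/Q) is a transitive subgroup of S_5: one of C_5 (5T1, order 5), D_5 (5T2, order 10), F_20 (5T3, order 20), A_5 (5T4, order 60) or S_5 (5T5, order 120). The discriminant of f is 574944050000, which is not a perfect square, so G is not contained in A_5. The transitive groups of degree 5 not contained in A_5 are: F_20 (5T3, order 20), S_5 (5T5, order 120). By Dedekind's theorem, for a prime p not dividing disc(f) the degrees of the irreducible factors of f mod p form the cycle type of an element of G. Factoring f modulo the 18 such primes p <= 71 (skipping 2, 5, which divide the discriminant), each new pattern first appears at: mod 3: f = (x + 1)(x^4 + x^3 + 2x + 1), pattern 4+1; mod 11: f = (x^5 + x^4 + 7x^3 + 4x^2 + 6x + 6), pattern 5; mod 19: f = (x)(x^2 + 2x + 12)(x^2 + 7x + 14), pattern 2+2+1. No other pattern occurs in this range, so the set of observed cycle types is {4+1, 5, 2+2+1}. The candidates containing elements of all these cycle types are F_20 (5T3) of order 20, S_5 (5T5) of order 120; the others are excluded. The observed types are precisely the cycle types that occur in F_20 (5T3) (apart from the identity). Each of the other remaining candidates has further cycle types, and by the Chebotarev density theorem the matching factorization patterns would occur for a proportion of primes equal to their share of the group: S_5 (5T5) additionally contains elements of type 3+2, 3+1+1, 2+1+1+1 (50 of its 120 elements, about 42% of primes). None of the 18 primes tested shows any such pattern (for each of these groups the chance of that is below 10^-4), which rules them out. Hence G = F_20 (5T3), of order 20.

F_20 (also written F20)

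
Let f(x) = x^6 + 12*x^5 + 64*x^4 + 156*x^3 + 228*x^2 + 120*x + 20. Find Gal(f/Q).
S_4 x C_2

The polynomial f is an irreducible sextic over Q, so G = Gal(f/Q) is one of the 16 transitive subgroups 6T1, ..., 6T16 of S_6. The discriminant of f is -64225280000, which is not a perfect square, so G is not contained in A_6. The transitive groups of degree 6 not contained in A_6 are: C_6 (6T1, order 6), S_3 (6T2, order 6), D_6 (6T3, order 12), C_3 x S_3 (6T5, order 18), A_4 x C_2 (6T6, order 24), S_4 (6T8, order 24), S_3 x S_3 (6T9, order 36), S_4 x C_2 (6T11, order 48), (S_3 x S_3) : C_2 (6T13, order 72), PGL(2,5) (6T14, order 120), S_6 (6T16, order 720). By Dedekind's theorem, for a prime p not dividing disc(f) the degrees of the irreducible factors of f mod p form the cycle type of an element of G. Factoring f modulo the 17 such primes p <= 71 (skipping 2, 5, 7, which divide the discriminant), each new pattern first appears at: mod 3: f = (x^3 + x^2 + x + 2)(x^3 + 2x^2 + x + 1), pattern 3+3; mod 13: f = (x^6 + 12x^5 + 12x^4 + 7x^2 + 3x + 7), pattern 6; mod 19: f = (x^2 + 13x + 10)(x^4 + 18x^3 + 10x^2 + 17x + 2), pattern 4+2; mod 23: f = (x + 7)(x + 9)(x^4 + 19x^3 + 19x^2 + 12x + 12), pattern 4+1+1; mod 53: f = (x^2 + 18x + 26)(x^2 + 20x + 15)(x^2 + 27x + 15), pattern 2+2+2; mod 59: f = (x + 10)(x + 26)(x^2 + 37x + 28)(x^2 + 57x + 6), pattern 2+2+1+1; mod 71: f = (x + 3)(x + 11)(x + 30)(x + 50)(x^2 + 60x + 7), pattern 2+1+1+1+1. No other pattern occurs in this range, so the set of observed cycle types is {3+3, 6, 4+2, 4+1+1, 2+2+2, 2+2+1+1, 2+1+1+1+1}. The candidates containing elements of all these cycle types are S_4 x C_2 (6T11) of order 48, S_6 (6T16) of order 720; the others are excluded. The observed types are precisely the cycle types that occur in S_4 x C_2 (6T11) (apart from the identity). Each of the other remaining candidates has further cycle types, and by the Chebotarev density theorem the matching factorization patterns would occur for a proportion of primes equal to their share of the group: S_6 (6T16) additionally contains elements of type 5+1, 3+2+1, 3+1+1+1 (304 of its 720 elements, about 42% of primes). None of the 17 primes tested shows any such pattern (for each of these groups the chance of that is below 10^-4), which rules them out. Hence G = S_4 x C_2 (6T11), of order 48.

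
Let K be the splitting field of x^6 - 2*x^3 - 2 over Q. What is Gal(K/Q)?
6T9: S_3 x S_3

The polynomial f is an irreducible sextic over Q, so G = Gal(f/Q) is one of the 16 transitive subgroups 6T1, ..., 6T16 of S_6. The discriminant of f is 5038848, which is not a perfect square, so G is not contained in A_6. The transitive groups of degree 6 not contained in A_6 are: C_6 (6T1, order 6), S_3 (6T2, order 6), D_6 (6T3, order 12), C_3 x S_3 (6T5, order 18), A_4 x C_2 (6T6, order 24), S_4 (6T8, order 24), S_3 x S_3 (6T9, order 36), S_4 x C_2 (6T11, order 48), (S_3 x S_3) : C_2 (6T13, order 72), PGL(2,5) (6T14, order 120), S_6 (6T16, order 720). By Dedekind's theorem, for a prime p not dividing disc(f) the degrees of the irreducible factors of f mod p form the cycle type of an element of G. Factoring f modulo the 23 such primes p <= 97 (skipping 2, 3, which divide the discriminant), each new pattern first appears at: mod 5: f = (x^6 + 3x^3 + 3), pattern 6; mod 11: f = (x + 3)(x + 5)(x^2 + 6x + 3)(x^2 + 8x + 9), pattern 2+2+1+1; mod 13: f = (x + 2)(x + 5)(x + 6)(x^3 + 3), pattern 3+1+1+1; mod 31: f = (x^2 + 8x + 24)(x^2 + 9x + 11)(x^2 + 14x + 27), pattern 2+2+2; mod 97: f = (x^3 + 9)(x^3 + 86), pattern 3+3. No other pattern occurs in this range, so the set of observed cycle types is {6, 2+2+1+1, 3+1+1+1, 2+2+2, 3+3}. The candidates containing elements of all these cycle types are S_3 x S_3 (6T9) of order 36, (S_3 x S_3) : C_2 (6T13) of order 72, S_6 (6T16) of order 720; the others are excluded. The observed types are precisely the cycle types that occur in S_3 x S_3 (6T9) (apart from the identity). Each of the other remaining candidates has further cycle types, and by the Chebotarev density theorem the matching factorization patterns would occur for a proportion of primes equal to their share of the group: (S_3 x S_3) : C_2 (6T13) additionally contains elements of type 4+2, 3+2+1, 2+1+1+1+1 (36 of its 72 elements, about 50% of primes); S_6 (6T16) additionally contains elements of type 5+1, 4+2, 4+1+1, 3+2+1, 2+1+1+1+1 (459 of its 720 elements, about 64% of primes). None of the 23 primes tested shows any such pattern (for each of these groups the chance of that is below 10^-4), which rules them out. Hence G = S_3 x S_3 (6T9), of order 36.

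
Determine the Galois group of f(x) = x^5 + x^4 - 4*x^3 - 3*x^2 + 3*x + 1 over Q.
5T1: C_5

The polynomial f is an irreducible quintic over Q, so G = Gal(f/Q) is a transitive subgroup of S_5: one of C_5 (5T1, order 5), D_5 (5T2, order 10), F_20 (5T3, order 20), A_5 (5T4, order 60) or S_5 (5T5, order 120). The discriminant of f is 14641 = 121^2, a perfect square, so G is contained in A_5. The transitive groups of degree 5 contained in A_5 are: C_5 (5T1, order 5), D_5 (5T2, order 10), A_5 (5T4, order 60). By Dedekind's theorem, for a prime p not dividing disc(f) the degrees of the irreducible factors of f mod p form the cycle type of an element of G. Factoring f modulo the 14 such primes p <= 47 (skipping 11, which divides the discriminant), each new pattern first appears at: mod 2: f = (x^5 + x^4 + x^2 + x + 1), pattern 5; mod 23: f = (x + 9)(x + 12)(x + 13)(x + 17)(x + 19), pattern 1+1+1+1+1. No other pattern occurs in this range, so the set of observed cycle types is {5, 1+1+1+1+1}. The candidates containing elements of all these cycle types are C_5 (5T1) of order 5, D_5 (5T2) of order 10, A_5 (5T4) of order 60; the others are excluded. The observed types are precisely the cycle types that occur in C_5 (5T1). Each of the other remaining candidates has further cycle types, and by the Chebotarev density theorem the matching factorization patterns would occur for a proportion of primes equal to their share of the group: D_5 (5T2) additionally contains elements of type 2+2+1 (5 of its 10 elements, about 50% of primes); A_5 (5T4) additionally contains elements of type 3+1+1, 2+2+1 (35 of its 60 elements, about 58% of primes). None of the 14 primes tested shows any such pattern (for each of these groups the chance of that is below 10^-4), which rules them out. Hence G = C_5 (5T1), of order 5.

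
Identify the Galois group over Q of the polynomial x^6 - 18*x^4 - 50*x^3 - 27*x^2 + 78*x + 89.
The polynomial f is an irreducible sextic over Q, so G = Gal(f/Q) is one of the 16 transitive subgroups 6T1, ..., 6T16 of S_6. The discriminant of f is -30366624190464, which is not a perfect square, so G is not contained in A_6. The transitive groups of degree 6 not contained in A_6 are: C_6 (6T1, order 6), S_3 (6T2, order 6), D_6 (6T3, order 12), C_3 x S_3 (6T5, order 18), A_4 x C_2 (6T6, order 24), S_4 (6T8, order 24), S_3 x S_3 (6T9, order 36), S_4 x C_2 (6T11, order 48), (S_3 x S_3) : C_2 (6T13, order 72), PGL(2,5) (6T14, order 120), S_6 (6T16, order 720). By Dedekind's theorem, for a prime p not dividing disc(f) the degrees of the irreducible factors of f mod p form the cycle type of an element of G. Factoring f modulo the 33 such primes p <= 149 (skipping 2, 3, which divide the discriminant), each new pattern first appears at: mod 5: f = (x^3 + 2x^2 + 2x + 3)(x^3 + 3x^2 + 4x + 3), pattern 3+3; mod 7: f = (x^6 + 3x^4 + 6x^3 + x^2 + x + 5), pattern 6; mod 17: f = (x + 1)(x + 10)(x^2 + 9x + 13)(x^2 + 14x + 5), pattern 2+2+1+1; mod 19: f = (x + 4)(x + 10)(x + 14)(x + 15)(x^2 + 14x + 16), pattern 2+1+1+1+1; mod 71: f = (x^2 + 11x + 66)(x^2 + 21x + 24)(x^2 + 39x + 46), pattern 2+2+2. No other pattern occurs in this range, so the set of observed cycle types is {3+3, 6, 2+2+1+1, 2+1+1+1+1, 2+2+2}. The candidates containing elements of all these cycle types are A_4 x C_2 (6T6) of order 24, S_4 x C_2 (6T11) of order 48, (S_3 x S_3) : C_2 (6T13) of order 72, S_6 (6T16) of order 720; the others are excluded. The observed types are precisely the cycle types that occur in A_4 x C_2 (6T6) (apart from the identity). Each of the other remaining candidates has further cycle types, and by the Chebotarev density theorem the matching factorization patterns would occur for a proportion of primes equal to their share of the group: S_4 x C_2 (6T11) additionally contains elements of type 4+2, 4+1+1 (12 of its 48 elements, about 25% of primes); (S_3 x S_3) : C_2 (6T13) additionally contains elements of type 4+2, 3+2+1, 3+1+1+1 (34 of its 72 elements, about 47% of primes); S_6 (6T16) additionally contains elements of type 5+1, 4+2, 4+1+1, 3+2+1, 3+1+1+1 (484 of its 720 elements, about 67% of primes). None of the 33 primes tested shows any such pattern (for each of these groups the chance of that is below 10^-4), which rules them out. Hence G = A_4 x C_2 (6T6), of order 24.

A_4 x C_2 (also written A4xC2)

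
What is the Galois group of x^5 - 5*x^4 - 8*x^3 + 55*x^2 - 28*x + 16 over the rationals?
The polynomial f is an irreducible quintic over Q, so G = Gal(f/Q) is a transitive subgroup of S_5: one of C_5 (5T1, order 5), D_5 (5T2, order 10), F_20 (5T3, order 20), A_5 (5T4, order 60) or S_5 (5T5, order 120). The discriminant of f is 10097089744, which is not a perfect square, so G is not contained in A_5. The transitive groups of degree 5 not contained in A_5 are: F_20 (5T3, order 20), S_5 (5T5, order 120). By Dedekind's theorem, for a prime p not dividing disc(f) the degrees of the irreducible factors of f mod p form the cycle type of an element of G. Factoring f modulo the 5 such primes p <= 17 (skipping 2, 7, which divide the discriminant), each new pattern first appears at: mod 3: f = (x^5 + x^4 + x^3 + x^2 + 2x + 1), pattern 5; mod 17: f = (x + 10)(x + 15)(x^3 + 4x^2 + 14x + 6), pattern 3+1+1. No other pattern occurs in this range, so the set of observed cycle types is {5, 3+1+1}. Among the candidates above, the only group containing elements of all these cycle types is S_5 (5T5) — F_20 (5T3) lacks at least one of them. Hence G = S_5 (5T5), of order 120.

S_5 (order 120)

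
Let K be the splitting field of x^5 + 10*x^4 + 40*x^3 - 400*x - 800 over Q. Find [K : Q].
20

The degree of the splitting field over Q equals the order of the Galois group, so first determine the group. The polynomial f is an irreducible quintic over Q, so G = Gal(f/Q) is a transitive subgroup of S_5: one of C_5 (5T1, order 5), D_5 (5T2, order 10), F_20 (5T3, order 20), A_5 (5T4, order 60) or S_5 (5T5, order 120). The discriminant of f is 32768000000000, which is not a perfect square, so G is not contained in A_5. The transitive groups of degree 5 not contained in A_5 are: F_20 (5T3, order 20), S_5 (5T5, order 120). By Dedekind's theorem, for a prime p not dividing disc(f) the degrees of the irreducible factors of f mod p form the cycle type of an element of G. Factoring f modulo the 18 such primes p <= 71 (skipping 2, 5, which divide the discriminant), each new pattern first appears at: mod 3: f = (x + 2)(x^4 + 2x^3 + 2), pattern 4+1; mod 11: f = (x^5 + 10x^4 + 7x^3 + 7x + 3), pattern 5; mod 19: f = (x + 16)(x^2 + 6x + 15)(x^2 + 7x + 3), pattern 2+2+1. No other pattern occurs in this range, so the set of observed cycle types is {4+1, 5, 2+2+1}. The candidates containing elements of all these cycle types are F_20 (5T3) of order 20, S_5 (5T5) of order 120; the others are excluded. The observed types are precisely the cycle types that occur in F_20 (5T3) (apart from the identity). Each of the other remaining candidates has further cycle types, and by the Chebotarev density theorem the matching factorization patterns would occur for a proportion of primes equal to their share of the group: S_5 (5T5) additionally contains elements of type 3+2, 3+1+1, 2+1+1+1 (50 of its 120 elements, about 42% of primes). None of the 18 primes tested shows any such pattern (for each of these groups the chance of that is below 10^-4), which rules them out. Hence G = F_20 (5T3), of order 20. The Galois group F_20 (5T3) has order 20, so the splitting field has degree 20 over Q.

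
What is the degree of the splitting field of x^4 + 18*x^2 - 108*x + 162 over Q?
4

The degree of the splitting field over Q equals the order of the Galois group, so first determine the group. The polynomial is an irreducible quartic over Q and its discriminant is 1224440064 = 34992^2, a perfect square, so the Galois group is contained in A_4. The resolvent cubic y^3 - 18*y^2 - 648*y splits completely over Q, which gives the Klein four-group V_4. The Galois group V_4 (4T2) has order 4, so the splitting field has degree 4 over Q.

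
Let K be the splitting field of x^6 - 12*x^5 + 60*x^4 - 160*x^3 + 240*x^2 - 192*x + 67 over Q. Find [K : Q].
6

The degree of the splitting field over Q equals the order of the Galois group, so first determine the group. The polynomial f is an irreducible sextic over Q, so G = Gal(f/Q) is one of the 16 transitive subgroups 6T1, ..., 6T16 of S_6. The discriminant of f is -11337408, which is not a perfect square, so G is not contained in A_6. The transitive groups of degree 6 not contained in A_6 are: C_6 (6T1, order 6), S_3 (6T2, order 6), D_6 (6T3, order 12), C_3 x S_3 (6T5, order 18), A_4 x C_2 (6T6, order 24), S_4 (6T8, order 24), S_3 x S_3 (6T9, order 36), S_4 x C_2 (6T11, order 48), (S_3 x S_3) : C_2 (6T13, order 72), PGL(2,5) (6T14, order 120), S_6 (6T16, order 720). By Dedekind's theorem, for a prime p not dividing disc(f) the degrees of the irreducible factors of f mod p form the cycle type of an element of G. Factoring f modulo the 23 such primes p <= 97 (skipping 2, 3, which divide the discriminant), each new pattern first appears at: mod 5: f = (x^2 + 3)(x^2 + x + 1)(x^2 + 2x + 4), pattern 2+2+2; mod 7: f = (x^3 + x^2 + 5x + 1)(x^3 + x^2 + 5x + 4), pattern 3+3; mod 61: f = (x + 1)(x + 17)(x + 20)(x + 37)(x + 40)(x + 56), pattern 1+1+1+1+1+1. No other pattern occurs in this range, so the set of observed cycle types is {2+2+2, 3+3, 1+1+1+1+1+1}. The candidates containing elements of all these cycle types are C_6 (6T1) of order 6, S_3 (6T2) of order 6, D_6 (6T3) of order 12, C_3 x S_3 (6T5) of order 18, A_4 x C_2 (6T6) of order 24, S_4 (6T8) of order 24, S_3 x S_3 (6T9) of order 36, S_4 x C_2 (6T11) of order 48, (S_3 x S_3) : C_2 (6T13) of order 72, PGL(2,5) (6T14) of order 120, S_6 (6T16) of order 720; the others are excluded. The observed types are precisely the cycle types that occur in S_3 (6T2). Each of the other remaining candidates has further cycle types, and by the Chebotarev density theorem the matching factorization patterns would occur for a proportion of primes equal to their share of the group: C_6 (6T1) additionally contains elements of type 6 (2 of its 6 elements, about 33% of primes); D_6 (6T3) additionally contains elements of type 6, 2+2+1+1 (5 of its 12 elements, about 42% of primes); C_3 x S_3 (6T5) additionally contains elements of type 6, 3+1+1+1 (10 of its 18 elements, about 56% of primes); A_4 x C_2 (6T6) additionally contains elements of type 6, 2+2+1+1, 2+1+1+1+1 (14 of its 24 elements, about 58% of primes); S_4 (6T8) additionally contains elements of type 4+1+1, 2+2+1+1 (9 of its 24 elements, about 38% of primes); S_3 x S_3 (6T9) additionally contains elements of type 6, 3+1+1+1, 2+2+1+1 (25 of its 36 elements, about 69% of primes); S_4 x C_2 (6T11) additionally contains elements of type 6, 4+2, 4+1+1, 2+2+1+1, 2+1+1+1+1 (32 of its 48 elements, about 67% of primes); (S_3 x S_3) : C_2 (6T13) additionally contains elements of type 6, 4+2, 3+2+1, 3+1+1+1, 2+2+1+1, 2+1+1+1+1 (61 of its 72 elements, about 85% of primes); PGL(2,5) (6T14) additionally contains elements of type 6, 5+1, 4+1+1, 2+2+1+1 (89 of its 120 elements, about 74% of primes); S_6 (6T16) additionally contains elements of type 6, 5+1, 4+2, 4+1+1, 3+2+1, 3+1+1+1, 2+2+1+1, 2+1+1+1+1 (664 of its 720 elements, about 92% of primes). None of the 23 primes tested shows any such pattern (for each of these groups the chance of that is below 10^-4), which rules them out. Hence G = S_3 (6T2), of order 6. The Galois group S_3 (6T2) has order 6, so the splitting field has degree 6 over Q.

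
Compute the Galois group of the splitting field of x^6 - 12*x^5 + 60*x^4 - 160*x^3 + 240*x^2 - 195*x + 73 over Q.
(S_3 x S_3) : C_2 (also written G72)

The polynomial f is an irreducible sextic over Q, so G = Gal(f/Q) is one of the 16 transitive subgroups 6T1, ..., 6T16 of S_6. The discriminant of f is -9059283, which is not a perfect square, so G is not contained in A_6. The transitive groups of degree 6 not contained in A_6 are: C_6 (6T1, order 6), S_3 (6T2, order 6), D_6 (6T3, order 12), C_3 x S_3 (6T5, order 18), A_4 x C_2 (6T6, order 24), S_4 (6T8, order 24), S_3 x S_3 (6T9, order 36), S_4 x C_2 (6T11, order 48), (S_3 x S_3) : C_2 (6T13, order 72), PGL(2,5) (6T14, order 120), S_6 (6T16, order 720). By Dedekind's theorem, for a prime p not dividing disc(f) the degrees of the irreducible factors of f mod p form the cycle type of an element of G. Factoring f modulo the 28 such primes p <= 127 (skipping 3, 17, 43, which divide the discriminant), each new pattern first appears at: mod 2: f = (x^6 + x + 1), pattern 6; mod 7: f = (x + 6)(x^2 + 2)(x^3 + 3x^2 + 5x + 2), pattern 3+2+1; mod 11: f = (x^2 + 5x + 10)(x^4 + 5x^3 + 3x^2 + 6x + 4), pattern 4+2; mod 13: f = (x + 1)(x + 6)(x^2 + 8x + 9)(x^2 + 12x + 4), pattern 2+2+1+1; mod 61: f = (x + 38)(x + 49)(x + 55)(x + 57)(x^2 + 33x + 41), pattern 2+1+1+1+1; mod 97: f = (x + 46)(x + 83)(x + 85)(x^3 + 65x^2 + 79x + 25), pattern 3+1+1+1; mod 113: f = (x^2 + 45x + 91)(x^2 + 64x + 86)(x^2 + 105x + 22), pattern 2+2+2; mod 127: f = (x^3 + 33x^2 + 89x + 45)(x^3 + 82x^2 + 59x + 75), pattern 3+3. No other pattern occurs in this range, so the set of observed cycle types is {6, 3+2+1, 4+2, 2+2+1+1, 2+1+1+1+1, 3+1+1+1, 2+2+2, 3+3}. The candidates containing elements of all these cycle types are (S_3 x S_3) : C_2 (6T13) of order 72, S_6 (6T16) of order 720; the others are excluded. The observed types are precisely the cycle types that occur in (S_3 x S_3) : C_2 (6T13) (apart from the identity). Each of the other remaining candidates has further cycle types, and by the Chebotarev density theorem the matching factorization patterns would occur for a proportion of primes equal to their share of the group: S_6 (6T16) additionally contains elements of type 5+1, 4+1+1 (234 of its 720 elements, about 32% of primes). None of the 28 primes tested shows any such pattern (for each of these groups the chance of that is below 10^-4), which rules them out. Hence G = (S_3 x S_3) : C_2 (6T13), of order 72.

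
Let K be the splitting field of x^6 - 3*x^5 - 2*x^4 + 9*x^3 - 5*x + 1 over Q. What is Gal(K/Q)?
The polynomial f is an irreducible sextic over Q, so G = Gal(f/Q) is one of the 16 transitive subgroups 6T1, ..., 6T16 of S_6. The discriminant of f is 810448, which is not a perfect square, so G is not contained in A_6. The transitive groups of degree 6 not contained in A_6 are: C_6 (6T1, order 6), S_3 (6T2, order 6), D_6 (6T3, order 12), C_3 x S_3 (6T5, order 18), A_4 x C_2 (6T6, order 24), S_4 (6T8, order 24), S_3 x S_3 (6T9, order 36), S_4 x C_2 (6T11, order 48), (S_3 x S_3) : C_2 (6T13, order 72), PGL(2,5) (6T14, order 120), S_6 (6T16, order 720). By Dedekind's theorem, for a prime p not dividing disc(f) the degrees of the irreducible factors of f mod p form the cycle type of an element of G. Factoring f modulo the 23 such primes p <= 97 (skipping 2, 37, which divide the discriminant), each new pattern first appears at: mod 3: f = (x^3 + x^2 + 2)(x^3 + 2x^2 + 2x + 2), pattern 3+3; mod 5: f = (x^2 + 2)(x^2 + 3x + 3)(x^2 + 4x + 1), pattern 2+2+2; mod 67: f = (x + 2)(x + 18)(x + 30)(x + 36)(x + 48)(x + 64), pattern 1+1+1+1+1+1. No other pattern occurs in this range, so the set of observed cycle types is {3+3, 2+2+2, 1+1+1+1+1+1}. The candidates containing elements of all these cycle types are C_6 (6T1) of order 6, S_3 (6T2) of order 6, D_6 (6T3) of order 12, C_3 x S_3 (6T5) of order 18, A_4 x C_2 (6T6) of order 24, S_4 (6T8) of order 24, S_3 x S_3 (6T9) of order 36, S_4 x C_2 (6T11) of order 48, (S_3 x S_3) : C_2 (6T13) of order 72, PGL(2,5) (6T14) of order 120, S_6 (6T16) of order 720; the others are excluded. The observed types are precisely the cycle types that occur in S_3 (6T2). Each of the other remaining candidates has further cycle types, and by the Chebotarev density theorem the matching factorization patterns would occur for a proportion of primes equal to their share of the group: C_6 (6T1) additionally contains elements of type 6 (2 of its 6 elements, about 33% of primes); D_6 (6T3) additionally contains elements of type 6, 2+2+1+1 (5 of its 12 elements, about 42% of primes); C_3 x S_3 (6T5) additionally contains elements of type 6, 3+1+1+1 (10 of its 18 elements, about 56% of primes); A_4 x C_2 (6T6) additionally contains elements of type 6, 2+2+1+1, 2+1+1+1+1 (14 of its 24 elements, about 58% of primes); S_4 (6T8) additionally contains elements of type 4+1+1, 2+2+1+1 (9 of its 24 elements, about 38% of primes); S_3 x S_3 (6T9) additionally contains elements of type 6, 3+1+1+1, 2+2+1+1 (25 of its 36 elements, about 69% of primes); S_4 x C_2 (6T11) additionally contains elements of type 6, 4+2, 4+1+1, 2+2+1+1, 2+1+1+1+1 (32 of its 48 elements, about 67% of primes); (S_3 x S_3) : C_2 (6T13) additionally contains elements of type 6, 4+2, 3+2+1, 3+1+1+1, 2+2+1+1, 2+1+1+1+1 (61 of its 72 elements, about 85% of primes); PGL(2,5) (6T14) additionally contains elements of type 6, 5+1, 4+1+1, 2+2+1+1 (89 of its 120 elements, about 74% of primes); S_6 (6T16) additionally contains elements of type 6, 5+1, 4+2, 4+1+1, 3+2+1, 3+1+1+1, 2+2+1+1, 2+1+1+1+1 (664 of its 720 elements, about 92% of primes). None of the 23 primes tested shows any such pattern (for each of these groups the chance of that is below 10^-4), which rules them out. Hence G = S_3 (6T2), of order 6.

6T2: S_3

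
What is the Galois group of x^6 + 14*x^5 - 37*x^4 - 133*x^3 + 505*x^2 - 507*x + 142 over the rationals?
The polynomial f is an irreducible sextic over Q, so G = Gal(f/Q) is one of the 16 transitive subgroups 6T1, ..., 6T16 of S_6. The discriminant of f is 30991489 = 5567^2, a perfect square, so G is contained in A_6. The transitive groups of degree 6 contained in A_6 are: A_4 (6T4, order 12), S_4 (6T7, order 24), (C_3 x C_3) : C_4 (6T10, order 36), PSL(2,5) (6T12, order 60), A_6 (6T15, order 360). By Dedekind's theorem, for a prime p not dividing disc(f) the degrees of the irreducible factors of f mod p form the cycle type of an element of G. Factoring f modulo the 21 such primes p <= 79 (skipping 19, which divides the discriminant), each new pattern first appears at: mod 2: f = (x)(x^5 + x^3 + x^2 + x + 1), pattern 5+1; mod 7: f = (x^3 + 3x^2 + 4x + 1)(x^3 + 4x^2 + 3x + 2), pattern 3+3; mod 61: f = (x + 7)(x + 13)(x^2 + x + 35)(x^2 + 54x + 25), pattern 2+2+1+1. No other pattern occurs in this range, so the set of observed cycle types is {5+1, 3+3, 2+2+1+1}. The candidates containing elements of all these cycle types are PSL(2,5) (6T12) of order 60, A_6 (6T15) of order 360; the others are excluded. The observed types are precisely the cycle types that occur in PSL(2,5) (6T12) (apart from the identity). Each of the other remaining candidates has further cycle types, and by the Chebotarev density theorem the matching factorization patterns would occur for a proportion of primes equal to their share of the group: A_6 (6T15) additionally contains elements of type 4+2, 3+1+1+1 (130 of its 360 elements, about 36% of primes). None of the 21 primes tested shows any such pattern (for each of these groups the chance of that is below 10^-4), which rules them out. Hence G = PSL(2,5) (6T12), of order 60.

PSL(2,5), A_5 acting on 6 points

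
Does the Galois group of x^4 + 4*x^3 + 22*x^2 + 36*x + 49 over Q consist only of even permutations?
No

The polynomial is irreducible of degree 4 over Q. Its discriminant is 8388608, which is not a perfect square. A Galois group lies in the alternating group exactly when the discriminant is a square in Q, so the Galois group (C_4) is not contained in A_4.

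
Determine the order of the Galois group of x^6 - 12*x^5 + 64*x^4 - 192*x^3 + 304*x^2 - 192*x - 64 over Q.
12

The degree of the splitting field over Q equals the order of the Galois group, so first determine the group. The polynomial f is an irreducible sextic over Q, so G = Gal(f/Q) is one of the 16 transitive subgroups 6T1, ..., 6T16 of S_6. The discriminant of f is 164995463643136 = 12845056^2, a perfect square, so G is contained in A_6. The transitive groups of degree 6 contained in A_6 are: A_4 (6T4, order 12), S_4 (6T7, order 24), (C_3 x C_3) : C_4 (6T10, order 36), PSL(2,5) (6T12, order 60), A_6 (6T15, order 360). By Dedekind's theorem, for a prime p not dividing disc(f) the degrees of the irreducible factors of f mod p form the cycle type of an element of G. Factoring f modulo the 33 such primes p <= 149 (skipping 2, 7, which divide the discriminant), each new pattern first appears at: mod 3: f = (x^3 + 2x + 1)(x^3 + 2x + 2), pattern 3+3; mod 13: f = (x + 10)(x + 12)(x^2 + 9x + 2)(x^2 + 9x + 11), pattern 2+2+1+1. No other pattern occurs in this range, so the set of observed cycle types is {3+3, 2+2+1+1}. The candidates containing elements of all these cycle types are A_4 (6T4) of order 12, S_4 (6T7) of order 24, (C_3 x C_3) : C_4 (6T10) of order 36, PSL(2,5) (6T12) of order 60, A_6 (6T15) of order 360; the others are excluded. The observed types are precisely the cycle types that occur in A_4 (6T4) (apart from the identity). Each of the other remaining candidates has further cycle types, and by the Chebotarev density theorem the matching factorization patterns would occur for a proportion of primes equal to their share of the group: S_4 (6T7) additionally contains elements of type 4+2 (6 of its 24 elements, about 25% of primes); (C_3 x C_3) : C_4 (6T10) additionally contains elements of type 4+2, 3+1+1+1 (22 of its 36 elements, about 61% of primes); PSL(2,5) (6T12) additionally contains elements of type 5+1 (24 of its 60 elements, about 40% of primes); A_6 (6T15) additionally contains elements of type 5+1, 4+2, 3+1+1+1 (274 of its 360 elements, about 76% of primes). None of the 33 primes tested shows any such pattern (for each of these groups the chance of that is below 10^-4), which rules them out. Hence G = A_4 (6T4), of order 12. The Galois group A_4 (6T4) has order 12, so the splitting field has degree 12 over Q.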